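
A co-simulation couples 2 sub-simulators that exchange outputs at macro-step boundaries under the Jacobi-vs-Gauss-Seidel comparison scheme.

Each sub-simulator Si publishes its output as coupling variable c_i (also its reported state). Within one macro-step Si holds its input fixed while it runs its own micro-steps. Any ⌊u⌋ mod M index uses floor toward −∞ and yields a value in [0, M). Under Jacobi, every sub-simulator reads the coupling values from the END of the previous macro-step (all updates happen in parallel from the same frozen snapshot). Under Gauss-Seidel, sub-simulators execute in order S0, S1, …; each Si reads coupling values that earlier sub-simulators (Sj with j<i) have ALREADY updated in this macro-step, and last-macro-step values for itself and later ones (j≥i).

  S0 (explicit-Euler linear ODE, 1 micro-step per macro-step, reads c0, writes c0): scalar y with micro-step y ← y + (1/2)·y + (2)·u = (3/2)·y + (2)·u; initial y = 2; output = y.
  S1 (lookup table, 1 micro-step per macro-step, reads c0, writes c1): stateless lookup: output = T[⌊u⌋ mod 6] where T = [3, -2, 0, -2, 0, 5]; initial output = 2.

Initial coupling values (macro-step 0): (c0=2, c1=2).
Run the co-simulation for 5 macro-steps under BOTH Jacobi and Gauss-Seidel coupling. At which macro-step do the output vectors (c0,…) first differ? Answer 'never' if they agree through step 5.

[Jacobi] macro 1: S0 reads c0=2 → after 1×micro: 7; S1 reads c0=2 → after 1×micro: 0 ⇒ (c0=7, c1=0)
[Jacobi] macro 2: S0 reads c0=7 → after 1×micro: 49/2; S1 reads c0=7 → after 1×micro: -2 ⇒ (c0=49/2, c1=-2)
[Jacobi] macro 3: S0 reads c0=49/2 → after 1×micro: 343/4; S1 reads c0=49/2 → after 1×micro: 3 ⇒ (c0=343/4, c1=3)
[Jacobi] macro 4: S0 reads c0=343/4 → after 1×micro: 2401/8; S1 reads c0=343/4 → after 1×micro: -2 ⇒ (c0=2401/8, c1=-2)
[Jacobi] macro 5: S0 reads c0=2401/8 → after 1×micro: 16807/16; S1 reads c0=2401/8 → after 1×micro: 3 ⇒ (c0=16807/16, c1=3)
[Gauss-Seidel] macro 1: S0 reads c0=2 → after 1×micro: 7; S1 reads c0=7 → after 1×micro: -2 ⇒ (c0=7, c1=-2)
[Gauss-Seidel] macro 2: S0 reads c0=7 → after 1×micro: 49/2; S1 reads c0=49/2 → after 1×micro: 3 ⇒ (c0=49/2, c1=3)
[Gauss-Seidel] macro 3: S0 reads c0=49/2 → after 1×micro: 343/4; S1 reads c0=343/4 → after 1×micro: -2 ⇒ (c0=343/4, c1=-2)
[Gauss-Seidel] macro 4: S0 reads c0=343/4 → after 1×micro: 2401/8; S1 reads c0=2401/8 → after 1×micro: 3 ⇒ (c0=2401/8, c1=3)
[Gauss-Seidel] macro 5: S0 reads c0=2401/8 → after 1×micro: 16807/16; S1 reads c0=16807/16 → after 1×micro: 3 ⇒ (c0=16807/16, c1=3)

first divergence at macro-step: 1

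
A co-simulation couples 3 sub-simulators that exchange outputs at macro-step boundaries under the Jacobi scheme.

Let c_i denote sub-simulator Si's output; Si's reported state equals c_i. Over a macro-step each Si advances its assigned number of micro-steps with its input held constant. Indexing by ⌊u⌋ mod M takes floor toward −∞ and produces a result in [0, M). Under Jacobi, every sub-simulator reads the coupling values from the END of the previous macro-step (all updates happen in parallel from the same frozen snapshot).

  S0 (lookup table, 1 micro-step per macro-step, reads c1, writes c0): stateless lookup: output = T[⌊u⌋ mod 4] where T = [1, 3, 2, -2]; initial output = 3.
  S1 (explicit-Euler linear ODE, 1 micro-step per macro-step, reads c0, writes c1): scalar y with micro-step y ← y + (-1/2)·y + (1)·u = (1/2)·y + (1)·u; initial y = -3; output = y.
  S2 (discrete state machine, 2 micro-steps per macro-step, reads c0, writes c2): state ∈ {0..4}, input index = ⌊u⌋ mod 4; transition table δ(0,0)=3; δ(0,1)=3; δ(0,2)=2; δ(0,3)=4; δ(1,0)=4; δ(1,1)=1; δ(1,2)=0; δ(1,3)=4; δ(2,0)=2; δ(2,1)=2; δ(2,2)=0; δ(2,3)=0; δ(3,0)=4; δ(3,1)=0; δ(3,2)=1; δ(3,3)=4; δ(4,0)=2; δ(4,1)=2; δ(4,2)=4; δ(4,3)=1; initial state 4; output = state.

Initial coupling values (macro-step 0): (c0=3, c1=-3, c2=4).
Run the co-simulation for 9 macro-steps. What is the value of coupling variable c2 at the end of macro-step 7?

c2 at macro-step 7 = 4

macro 1: S0 reads c1=-3 → after 1×micro: 3; S1 reads c0=3 → after 1×micro: 3/2; S2 reads c0=3 → after 2×micro: 4 ⇒ (c0=3, c1=3/2, c2=4)
macro 2: S0 reads c1=3/2 → after 1×micro: 3; S1 reads c0=3 → after 1×micro: 15/4; S2 reads c0=3 → after 2×micro: 4 ⇒ (c0=3, c1=15/4, c2=4)
macro 3: S0 reads c1=15/4 → after 1×micro: -2; S1 reads c0=3 → after 1×micro: 39/8; S2 reads c0=3 → after 2×micro: 4 ⇒ (c0=-2, c1=39/8, c2=4)
macro 4: S0 reads c1=39/8 → after 1×micro: 1; S1 reads c0=-2 → after 1×micro: 7/16; S2 reads c0=-2 → after 2×micro: 4 ⇒ (c0=1, c1=7/16, c2=4)
macro 5: S0 reads c1=7/16 → after 1×micro: 1; S1 reads c0=1 → after 1×micro: 39/32; S2 reads c0=1 → after 2×micro: 2 ⇒ (c0=1, c1=39/32, c2=2)
macro 6: S0 reads c1=39/32 → after 1×micro: 3; S1 reads c0=1 → after 1×micro: 103/64; S2 reads c0=1 → after 2×micro: 2 ⇒ (c0=3, c1=103/64, c2=2)
macro 7: S0 reads c1=103/64 → after 1×micro: 3; S1 reads c0=3 → after 1×micro: 487/128; S2 reads c0=3 → after 2×micro: 4 ⇒ (c0=3, c1=487/128, c2=4)
macro 8: S0 reads c1=487/128 → after 1×micro: -2; S1 reads c0=3 → after 1×micro: 1255/256; S2 reads c0=3 → after 2×micro: 4 ⇒ (c0=-2, c1=1255/256, c2=4)
macro 9: S0 reads c1=1255/256 → after 1×micro: 1; S1 reads c0=-2 → after 1×micro: 231/512; S2 reads c0=-2 → after 2×micro: 4 ⇒ (c0=1, c1=231/512, c2=4)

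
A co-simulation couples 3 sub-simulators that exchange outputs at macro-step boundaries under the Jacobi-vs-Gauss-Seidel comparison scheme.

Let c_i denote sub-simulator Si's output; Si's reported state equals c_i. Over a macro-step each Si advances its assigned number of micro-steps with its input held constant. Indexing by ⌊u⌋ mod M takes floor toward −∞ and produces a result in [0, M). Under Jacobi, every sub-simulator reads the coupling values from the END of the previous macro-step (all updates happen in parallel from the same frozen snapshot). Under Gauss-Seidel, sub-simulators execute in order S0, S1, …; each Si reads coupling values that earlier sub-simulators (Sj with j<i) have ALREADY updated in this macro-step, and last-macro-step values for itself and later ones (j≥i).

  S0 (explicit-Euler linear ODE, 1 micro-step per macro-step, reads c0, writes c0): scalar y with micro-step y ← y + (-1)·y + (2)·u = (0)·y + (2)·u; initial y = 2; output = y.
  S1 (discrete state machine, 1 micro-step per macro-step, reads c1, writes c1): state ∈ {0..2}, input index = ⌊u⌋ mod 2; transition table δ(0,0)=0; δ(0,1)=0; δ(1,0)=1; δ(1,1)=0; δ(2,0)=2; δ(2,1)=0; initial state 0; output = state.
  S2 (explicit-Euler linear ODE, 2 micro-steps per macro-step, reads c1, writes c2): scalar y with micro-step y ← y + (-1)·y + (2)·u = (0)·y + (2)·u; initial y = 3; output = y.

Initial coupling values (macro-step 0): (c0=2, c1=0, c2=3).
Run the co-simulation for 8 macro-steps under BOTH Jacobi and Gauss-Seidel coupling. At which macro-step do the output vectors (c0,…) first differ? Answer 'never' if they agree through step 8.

first divergence at macro-step: never

[Jacobi] macro 1: S0 reads c0=2 → after 1×micro: 4; S1 reads c1=0 → after 1×micro: 0; S2 reads c1=0 → after 2×micro: 0 ⇒ (c0=4, c1=0, c2=0)
[Jacobi] macro 2: S0 reads c0=4 → after 1×micro: 8; S1 reads c1=0 → after 1×micro: 0; S2 reads c1=0 → after 2×micro: 0 ⇒ (c0=8, c1=0, c2=0)
[Jacobi] macro 3: S0 reads c0=8 → after 1×micro: 16; S1 reads c1=0 → after 1×micro: 0; S2 reads c1=0 → after 2×micro: 0 ⇒ (c0=16, c1=0, c2=0)
[Jacobi] macro 4: S0 reads c0=16 → after 1×micro: 32; S1 reads c1=0 → after 1×micro: 0; S2 reads c1=0 → after 2×micro: 0 ⇒ (c0=32, c1=0, c2=0)
[Jacobi] macro 5: S0 reads c0=32 → after 1×micro: 64; S1 reads c1=0 → after 1×micro: 0; S2 reads c1=0 → after 2×micro: 0 ⇒ (c0=64, c1=0, c2=0)
[Jacobi] macro 6: S0 reads c0=64 → after 1×micro: 128; S1 reads c1=0 → after 1×micro: 0; S2 reads c1=0 → after 2×micro: 0 ⇒ (c0=128, c1=0, c2=0)
[Jacobi] macro 7: S0 reads c0=128 → after 1×micro: 256; S1 reads c1=0 → after 1×micro: 0; S2 reads c1=0 → after 2×micro: 0 ⇒ (c0=256, c1=0, c2=0)
[Jacobi] macro 8: S0 reads c0=256 → after 1×micro: 512; S1 reads c1=0 → after 1×micro: 0; S2 reads c1=0 → after 2×micro: 0 ⇒ (c0=512, c1=0, c2=0)
[Gauss-Seidel] macro 1: S0 reads c0=2 → after 1×micro: 4; S1 reads c1=0 → after 1×micro: 0; S2 reads c1=0 → after 2×micro: 0 ⇒ (c0=4, c1=0, c2=0)
[Gauss-Seidel] macro 2: S0 reads c0=4 → after 1×micro: 8; S1 reads c1=0 → after 1×micro: 0; S2 reads c1=0 → after 2×micro: 0 ⇒ (c0=8, c1=0, c2=0)
[Gauss-Seidel] macro 3: S0 reads c0=8 → after 1×micro: 16; S1 reads c1=0 → after 1×micro: 0; S2 reads c1=0 → after 2×micro: 0 ⇒ (c0=16, c1=0, c2=0)
[Gauss-Seidel] macro 4: S0 reads c0=16 → after 1×micro: 32; S1 reads c1=0 → after 1×micro: 0; S2 reads c1=0 → after 2×micro: 0 ⇒ (c0=32, c1=0, c2=0)
[Gauss-Seidel] macro 5: S0 reads c0=32 → after 1×micro: 64; S1 reads c1=0 → after 1×micro: 0; S2 reads c1=0 → after 2×micro: 0 ⇒ (c0=64, c1=0, c2=0)
[Gauss-Seidel] macro 6: S0 reads c0=64 → after 1×micro: 128; S1 reads c1=0 → after 1×micro: 0; S2 reads c1=0 → after 2×micro: 0 ⇒ (c0=128, c1=0, c2=0)
[Gauss-Seidel] macro 7: S0 reads c0=128 → after 1×micro: 256; S1 reads c1=0 → after 1×micro: 0; S2 reads c1=0 → after 2×micro: 0 ⇒ (c0=256, c1=0, c2=0)
[Gauss-Seidel] macro 8: S0 reads c0=256 → after 1×micro: 512; S1 reads c1=0 → after 1×micro: 0; S2 reads c1=0 → after 2×micro: 0 ⇒ (c0=512, c1=0, c2=0)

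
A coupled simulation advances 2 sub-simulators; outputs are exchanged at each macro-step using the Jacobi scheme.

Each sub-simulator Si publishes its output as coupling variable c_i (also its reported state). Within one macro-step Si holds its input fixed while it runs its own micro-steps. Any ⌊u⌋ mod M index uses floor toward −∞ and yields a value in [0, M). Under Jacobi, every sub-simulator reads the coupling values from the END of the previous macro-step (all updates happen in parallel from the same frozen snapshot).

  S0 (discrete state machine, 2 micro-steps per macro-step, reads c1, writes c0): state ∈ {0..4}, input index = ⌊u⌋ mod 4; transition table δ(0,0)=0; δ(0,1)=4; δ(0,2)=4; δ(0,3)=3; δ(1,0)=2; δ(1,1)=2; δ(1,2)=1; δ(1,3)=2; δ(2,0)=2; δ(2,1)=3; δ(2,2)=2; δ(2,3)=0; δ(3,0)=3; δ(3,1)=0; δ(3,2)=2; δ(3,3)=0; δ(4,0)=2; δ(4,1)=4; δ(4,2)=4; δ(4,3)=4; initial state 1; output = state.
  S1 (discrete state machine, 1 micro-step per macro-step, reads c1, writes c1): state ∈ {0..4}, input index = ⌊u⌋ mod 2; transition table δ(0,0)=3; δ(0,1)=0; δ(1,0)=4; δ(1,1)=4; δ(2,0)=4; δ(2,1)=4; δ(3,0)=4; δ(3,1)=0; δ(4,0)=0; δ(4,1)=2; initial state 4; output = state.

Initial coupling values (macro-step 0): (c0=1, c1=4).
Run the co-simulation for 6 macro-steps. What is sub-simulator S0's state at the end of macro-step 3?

S0 state at macro-step 3 = 3

macro 1: S0 reads c1=4 → after 2×micro: 2; S1 reads c1=4 → after 1×micro: 0 ⇒ (c0=2, c1=0)
macro 2: S0 reads c1=0 → after 2×micro: 2; S1 reads c1=0 → after 1×micro: 3 ⇒ (c0=2, c1=3)
macro 3: S0 reads c1=3 → after 2×micro: 3; S1 reads c1=3 → after 1×micro: 0 ⇒ (c0=3, c1=0)
macro 4: S0 reads c1=0 → after 2×micro: 3; S1 reads c1=0 → after 1×micro: 3 ⇒ (c0=3, c1=3)
macro 5: S0 reads c1=3 → after 2×micro: 3; S1 reads c1=3 → after 1×micro: 0 ⇒ (c0=3, c1=0)
macro 6: S0 reads c1=0 → after 2×micro: 3; S1 reads c1=0 → after 1×micro: 3 ⇒ (c0=3, c1=3)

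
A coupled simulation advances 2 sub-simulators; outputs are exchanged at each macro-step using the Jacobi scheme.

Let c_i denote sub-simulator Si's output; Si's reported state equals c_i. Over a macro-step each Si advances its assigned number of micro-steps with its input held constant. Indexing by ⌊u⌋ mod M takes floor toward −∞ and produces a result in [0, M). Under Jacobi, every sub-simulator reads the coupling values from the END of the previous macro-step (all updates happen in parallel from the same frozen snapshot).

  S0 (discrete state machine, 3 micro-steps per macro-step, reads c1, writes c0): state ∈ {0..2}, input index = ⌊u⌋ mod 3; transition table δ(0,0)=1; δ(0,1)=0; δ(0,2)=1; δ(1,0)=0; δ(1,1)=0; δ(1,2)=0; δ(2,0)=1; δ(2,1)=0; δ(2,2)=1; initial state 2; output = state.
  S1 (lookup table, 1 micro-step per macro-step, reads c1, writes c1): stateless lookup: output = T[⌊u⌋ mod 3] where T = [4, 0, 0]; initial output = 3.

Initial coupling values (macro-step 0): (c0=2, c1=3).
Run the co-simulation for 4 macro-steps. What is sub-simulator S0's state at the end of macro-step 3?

macro 1: S0 reads c1=3 → after 3×micro: 1; S1 reads c1=3 → after 1×micro: 4 ⇒ (c0=1, c1=4)
macro 2: S0 reads c1=4 → after 3×micro: 0; S1 reads c1=4 → after 1×micro: 0 ⇒ (c0=0, c1=0)
macro 3: S0 reads c1=0 → after 3×micro: 1; S1 reads c1=0 → after 1×micro: 4 ⇒ (c0=1, c1=4)
macro 4: S0 reads c1=4 → after 3×micro: 0; S1 reads c1=4 → after 1×micro: 0 ⇒ (c0=0, c1=0)

S0 state at macro-step 3 = 1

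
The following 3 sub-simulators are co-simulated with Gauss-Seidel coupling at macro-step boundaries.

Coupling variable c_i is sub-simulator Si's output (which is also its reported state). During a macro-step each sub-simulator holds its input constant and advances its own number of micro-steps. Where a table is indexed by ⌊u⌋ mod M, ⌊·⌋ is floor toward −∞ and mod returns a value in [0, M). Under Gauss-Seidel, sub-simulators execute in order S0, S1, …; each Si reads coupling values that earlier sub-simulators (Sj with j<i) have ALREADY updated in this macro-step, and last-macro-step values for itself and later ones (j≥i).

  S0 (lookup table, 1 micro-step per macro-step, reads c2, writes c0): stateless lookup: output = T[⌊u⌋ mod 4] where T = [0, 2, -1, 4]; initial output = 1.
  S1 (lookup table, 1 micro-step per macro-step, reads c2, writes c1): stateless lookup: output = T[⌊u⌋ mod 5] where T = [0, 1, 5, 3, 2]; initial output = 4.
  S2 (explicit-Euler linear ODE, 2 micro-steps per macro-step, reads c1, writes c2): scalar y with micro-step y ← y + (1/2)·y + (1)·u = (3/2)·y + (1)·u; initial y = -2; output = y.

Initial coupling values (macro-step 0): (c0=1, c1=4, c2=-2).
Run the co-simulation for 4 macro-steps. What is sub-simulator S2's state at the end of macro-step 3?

macro 1: S0 reads c2=-2 → after 1×micro: -1; S1 reads c2=-2 → after 1×micro: 3; S2 reads c1=3 → after 2×micro: 3 ⇒ (c0=-1, c1=3, c2=3)
macro 2: S0 reads c2=3 → after 1×micro: 4; S1 reads c2=3 → after 1×micro: 3; S2 reads c1=3 → after 2×micro: 57/4 ⇒ (c0=4, c1=3, c2=57/4)
macro 3: S0 reads c2=57/4 → after 1×micro: -1; S1 reads c2=57/4 → after 1×micro: 2; S2 reads c1=2 → after 2×micro: 593/16 ⇒ (c0=-1, c1=2, c2=593/16)
macro 4: S0 reads c2=593/16 → after 1×micro: 2; S1 reads c2=593/16 → after 1×micro: 5; S2 reads c1=5 → after 2×micro: 6137/64 ⇒ (c0=2, c1=5, c2=6137/64)

S2 state at macro-step 3 = 593/16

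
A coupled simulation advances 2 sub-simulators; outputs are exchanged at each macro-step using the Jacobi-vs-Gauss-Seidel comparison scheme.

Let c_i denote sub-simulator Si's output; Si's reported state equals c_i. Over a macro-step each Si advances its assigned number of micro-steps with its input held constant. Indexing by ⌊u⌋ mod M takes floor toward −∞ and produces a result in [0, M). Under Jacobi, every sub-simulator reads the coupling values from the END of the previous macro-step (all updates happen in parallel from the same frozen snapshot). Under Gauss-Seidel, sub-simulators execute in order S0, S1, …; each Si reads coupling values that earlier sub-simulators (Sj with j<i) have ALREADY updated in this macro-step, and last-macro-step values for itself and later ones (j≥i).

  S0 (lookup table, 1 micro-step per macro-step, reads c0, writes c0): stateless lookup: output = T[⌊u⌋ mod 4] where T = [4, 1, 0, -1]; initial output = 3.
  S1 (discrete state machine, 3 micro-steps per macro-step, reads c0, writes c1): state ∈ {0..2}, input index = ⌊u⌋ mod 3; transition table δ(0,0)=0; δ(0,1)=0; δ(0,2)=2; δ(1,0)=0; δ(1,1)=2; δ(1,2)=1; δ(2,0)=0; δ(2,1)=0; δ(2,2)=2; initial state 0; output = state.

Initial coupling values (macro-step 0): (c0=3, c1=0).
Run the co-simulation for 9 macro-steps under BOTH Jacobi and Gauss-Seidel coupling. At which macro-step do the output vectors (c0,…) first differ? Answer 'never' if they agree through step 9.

first divergence at macro-step: 1

[Jacobi] macro 1: S0 reads c0=3 → after 1×micro: -1; S1 reads c0=3 → after 3×micro: 0 ⇒ (c0=-1, c1=0)
[Jacobi] macro 2: S0 reads c0=-1 → after 1×micro: -1; S1 reads c0=-1 → after 3×micro: 2 ⇒ (c0=-1, c1=2)
[Jacobi] macro 3: S0 reads c0=-1 → after 1×micro: -1; S1 reads c0=-1 → after 3×micro: 2 ⇒ (c0=-1, c1=2)
[Jacobi] macro 4: S0 reads c0=-1 → after 1×micro: -1; S1 reads c0=-1 → after 3×micro: 2 ⇒ (c0=-1, c1=2)
[Jacobi] macro 5: S0 reads c0=-1 → after 1×micro: -1; S1 reads c0=-1 → after 3×micro: 2 ⇒ (c0=-1, c1=2)
[Jacobi] macro 6: S0 reads c0=-1 → after 1×micro: -1; S1 reads c0=-1 → after 3×micro: 2 ⇒ (c0=-1, c1=2)
[Jacobi] macro 7: S0 reads c0=-1 → after 1×micro: -1; S1 reads c0=-1 → after 3×micro: 2 ⇒ (c0=-1, c1=2)
[Jacobi] macro 8: S0 reads c0=-1 → after 1×micro: -1; S1 reads c0=-1 → after 3×micro: 2 ⇒ (c0=-1, c1=2)
[Jacobi] macro 9: S0 reads c0=-1 → after 1×micro: -1; S1 reads c0=-1 → after 3×micro: 2 ⇒ (c0=-1, c1=2)
[Gauss-Seidel] macro 1: S0 reads c0=3 → after 1×micro: -1; S1 reads c0=-1 → after 3×micro: 2 ⇒ (c0=-1, c1=2)
[Gauss-Seidel] macro 2: S0 reads c0=-1 → after 1×micro: -1; S1 reads c0=-1 → after 3×micro: 2 ⇒ (c0=-1, c1=2)
[Gauss-Seidel] macro 3: S0 reads c0=-1 → after 1×micro: -1; S1 reads c0=-1 → after 3×micro: 2 ⇒ (c0=-1, c1=2)
[Gauss-Seidel] macro 4: S0 reads c0=-1 → after 1×micro: -1; S1 reads c0=-1 → after 3×micro: 2 ⇒ (c0=-1, c1=2)
[Gauss-Seidel] macro 5: S0 reads c0=-1 → after 1×micro: -1; S1 reads c0=-1 → after 3×micro: 2 ⇒ (c0=-1, c1=2)
[Gauss-Seidel] macro 6: S0 reads c0=-1 → after 1×micro: -1; S1 reads c0=-1 → after 3×micro: 2 ⇒ (c0=-1, c1=2)
[Gauss-Seidel] macro 7: S0 reads c0=-1 → after 1×micro: -1; S1 reads c0=-1 → after 3×micro: 2 ⇒ (c0=-1, c1=2)
[Gauss-Seidel] macro 8: S0 reads c0=-1 → after 1×micro: -1; S1 reads c0=-1 → after 3×micro: 2 ⇒ (c0=-1, c1=2)
[Gauss-Seidel] macro 9: S0 reads c0=-1 → after 1×micro: -1; S1 reads c0=-1 → after 3×micro: 2 ⇒ (c0=-1, c1=2)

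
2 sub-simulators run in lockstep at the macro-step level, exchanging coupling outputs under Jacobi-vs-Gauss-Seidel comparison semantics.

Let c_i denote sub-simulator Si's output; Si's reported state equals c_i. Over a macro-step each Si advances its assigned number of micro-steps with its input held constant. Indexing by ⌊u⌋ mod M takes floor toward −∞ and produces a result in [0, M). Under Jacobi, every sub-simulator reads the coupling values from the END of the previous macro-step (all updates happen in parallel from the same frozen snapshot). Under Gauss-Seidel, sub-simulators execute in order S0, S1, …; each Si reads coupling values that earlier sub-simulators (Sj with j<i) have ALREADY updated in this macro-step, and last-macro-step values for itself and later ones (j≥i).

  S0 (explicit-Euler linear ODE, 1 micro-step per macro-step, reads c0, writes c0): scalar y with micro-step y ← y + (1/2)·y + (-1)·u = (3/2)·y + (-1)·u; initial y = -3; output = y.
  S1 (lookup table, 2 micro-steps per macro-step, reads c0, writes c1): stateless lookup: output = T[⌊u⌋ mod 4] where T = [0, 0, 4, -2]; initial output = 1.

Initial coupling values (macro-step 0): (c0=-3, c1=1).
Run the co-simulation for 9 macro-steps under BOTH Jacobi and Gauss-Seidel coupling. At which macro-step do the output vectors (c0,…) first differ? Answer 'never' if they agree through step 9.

first divergence at macro-step: 1

[Jacobi] macro 1: S0 reads c0=-3 → after 1×micro: -3/2; S1 reads c0=-3 → after 2×micro: 0 ⇒ (c0=-3/2, c1=0)
[Jacobi] macro 2: S0 reads c0=-3/2 → after 1×micro: -3/4; S1 reads c0=-3/2 → after 2×micro: 4 ⇒ (c0=-3/4, c1=4)
[Jacobi] macro 3: S0 reads c0=-3/4 → after 1×micro: -3/8; S1 reads c0=-3/4 → after 2×micro: -2 ⇒ (c0=-3/8, c1=-2)
[Jacobi] macro 4: S0 reads c0=-3/8 → after 1×micro: -3/16; S1 reads c0=-3/8 → after 2×micro: -2 ⇒ (c0=-3/16, c1=-2)
[Jacobi] macro 5: S0 reads c0=-3/16 → after 1×micro: -3/32; S1 reads c0=-3/16 → after 2×micro: -2 ⇒ (c0=-3/32, c1=-2)
[Jacobi] macro 6: S0 reads c0=-3/32 → after 1×micro: -3/64; S1 reads c0=-3/32 → after 2×micro: -2 ⇒ (c0=-3/64, c1=-2)
[Jacobi] macro 7: S0 reads c0=-3/64 → after 1×micro: -3/128; S1 reads c0=-3/64 → after 2×micro: -2 ⇒ (c0=-3/128, c1=-2)
[Jacobi] macro 8: S0 reads c0=-3/128 → after 1×micro: -3/256; S1 reads c0=-3/128 → after 2×micro: -2 ⇒ (c0=-3/256, c1=-2)
[Jacobi] macro 9: S0 reads c0=-3/256 → after 1×micro: -3/512; S1 reads c0=-3/256 → after 2×micro: -2 ⇒ (c0=-3/512, c1=-2)
[Gauss-Seidel] macro 1: S0 reads c0=-3 → after 1×micro: -3/2; S1 reads c0=-3/2 → after 2×micro: 4 ⇒ (c0=-3/2, c1=4)
[Gauss-Seidel] macro 2: S0 reads c0=-3/2 → after 1×micro: -3/4; S1 reads c0=-3/4 → after 2×micro: -2 ⇒ (c0=-3/4, c1=-2)
[Gauss-Seidel] macro 3: S0 reads c0=-3/4 → after 1×micro: -3/8; S1 reads c0=-3/8 → after 2×micro: -2 ⇒ (c0=-3/8, c1=-2)
[Gauss-Seidel] macro 4: S0 reads c0=-3/8 → after 1×micro: -3/16; S1 reads c0=-3/16 → after 2×micro: -2 ⇒ (c0=-3/16, c1=-2)
[Gauss-Seidel] macro 5: S0 reads c0=-3/16 → after 1×micro: -3/32; S1 reads c0=-3/32 → after 2×micro: -2 ⇒ (c0=-3/32, c1=-2)
[Gauss-Seidel] macro 6: S0 reads c0=-3/32 → after 1×micro: -3/64; S1 reads c0=-3/64 → after 2×micro: -2 ⇒ (c0=-3/64, c1=-2)
[Gauss-Seidel] macro 7: S0 reads c0=-3/64 → after 1×micro: -3/128; S1 reads c0=-3/128 → after 2×micro: -2 ⇒ (c0=-3/128, c1=-2)
[Gauss-Seidel] macro 8: S0 reads c0=-3/128 → after 1×micro: -3/256; S1 reads c0=-3/256 → after 2×micro: -2 ⇒ (c0=-3/256, c1=-2)
[Gauss-Seidel] macro 9: S0 reads c0=-3/256 → after 1×micro: -3/512; S1 reads c0=-3/512 → after 2×micro: -2 ⇒ (c0=-3/512, c1=-2)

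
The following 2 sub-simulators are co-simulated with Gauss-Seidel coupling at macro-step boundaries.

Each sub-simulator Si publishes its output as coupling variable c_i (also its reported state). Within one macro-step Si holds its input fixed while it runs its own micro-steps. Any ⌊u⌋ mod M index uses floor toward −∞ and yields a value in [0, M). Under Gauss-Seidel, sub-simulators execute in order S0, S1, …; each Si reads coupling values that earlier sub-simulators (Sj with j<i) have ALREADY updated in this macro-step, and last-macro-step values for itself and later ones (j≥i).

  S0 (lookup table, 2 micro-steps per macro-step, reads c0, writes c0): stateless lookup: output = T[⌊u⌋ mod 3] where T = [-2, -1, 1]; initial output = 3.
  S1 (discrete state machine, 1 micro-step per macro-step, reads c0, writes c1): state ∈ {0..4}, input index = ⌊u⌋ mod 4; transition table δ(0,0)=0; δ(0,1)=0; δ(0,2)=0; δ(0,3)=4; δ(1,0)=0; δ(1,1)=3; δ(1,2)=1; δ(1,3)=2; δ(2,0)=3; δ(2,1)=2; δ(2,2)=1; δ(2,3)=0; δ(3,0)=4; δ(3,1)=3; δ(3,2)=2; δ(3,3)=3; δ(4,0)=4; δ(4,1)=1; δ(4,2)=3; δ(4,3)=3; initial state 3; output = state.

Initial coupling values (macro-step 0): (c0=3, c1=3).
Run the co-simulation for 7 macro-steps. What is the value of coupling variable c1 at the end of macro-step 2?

macro 1: S0 reads c0=3 → after 2×micro: -2; S1 reads c0=-2 → after 1×micro: 2 ⇒ (c0=-2, c1=2)
macro 2: S0 reads c0=-2 → after 2×micro: -1; S1 reads c0=-1 → after 1×micro: 0 ⇒ (c0=-1, c1=0)
macro 3: S0 reads c0=-1 → after 2×micro: 1; S1 reads c0=1 → after 1×micro: 0 ⇒ (c0=1, c1=0)
macro 4: S0 reads c0=1 → after 2×micro: -1; S1 reads c0=-1 → after 1×micro: 4 ⇒ (c0=-1, c1=4)
macro 5: S0 reads c0=-1 → after 2×micro: 1; S1 reads c0=1 → after 1×micro: 1 ⇒ (c0=1, c1=1)
macro 6: S0 reads c0=1 → after 2×micro: -1; S1 reads c0=-1 → after 1×micro: 2 ⇒ (c0=-1, c1=2)
macro 7: S0 reads c0=-1 → after 2×micro: 1; S1 reads c0=1 → after 1×micro: 2 ⇒ (c0=1, c1=2)

c1 at macro-step 2 = 0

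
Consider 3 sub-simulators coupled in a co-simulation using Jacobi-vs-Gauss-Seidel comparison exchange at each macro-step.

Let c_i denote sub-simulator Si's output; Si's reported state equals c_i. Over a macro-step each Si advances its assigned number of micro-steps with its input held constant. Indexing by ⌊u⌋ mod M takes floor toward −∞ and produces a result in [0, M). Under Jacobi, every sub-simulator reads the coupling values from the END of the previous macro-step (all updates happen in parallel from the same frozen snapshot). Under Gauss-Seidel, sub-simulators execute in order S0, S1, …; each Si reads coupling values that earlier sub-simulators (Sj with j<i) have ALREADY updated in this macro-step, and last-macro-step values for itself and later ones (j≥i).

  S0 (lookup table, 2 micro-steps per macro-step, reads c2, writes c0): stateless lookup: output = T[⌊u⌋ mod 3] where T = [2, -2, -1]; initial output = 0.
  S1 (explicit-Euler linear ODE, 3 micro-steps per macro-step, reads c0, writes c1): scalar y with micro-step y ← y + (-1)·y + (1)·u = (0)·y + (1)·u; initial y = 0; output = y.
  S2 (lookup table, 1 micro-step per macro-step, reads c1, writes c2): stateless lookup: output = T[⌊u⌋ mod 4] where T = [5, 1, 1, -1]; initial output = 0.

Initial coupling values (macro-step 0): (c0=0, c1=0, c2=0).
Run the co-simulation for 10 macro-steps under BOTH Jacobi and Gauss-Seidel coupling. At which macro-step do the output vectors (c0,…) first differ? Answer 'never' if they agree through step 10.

first divergence at macro-step: 1

[Jacobi] macro 1: S0 reads c2=0 → after 2×micro: 2; S1 reads c0=0 → after 3×micro: 0; S2 reads c1=0 → after 1×micro: 5 ⇒ (c0=2, c1=0, c2=5)
[Jacobi] macro 2: S0 reads c2=5 → after 2×micro: -1; S1 reads c0=2 → after 3×micro: 2; S2 reads c1=0 → after 1×micro: 5 ⇒ (c0=-1, c1=2, c2=5)
[Jacobi] macro 3: S0 reads c2=5 → after 2×micro: -1; S1 reads c0=-1 → after 3×micro: -1; S2 reads c1=2 → after 1×micro: 1 ⇒ (c0=-1, c1=-1, c2=1)
[Jacobi] macro 4: S0 reads c2=1 → after 2×micro: -2; S1 reads c0=-1 → after 3×micro: -1; S2 reads c1=-1 → after 1×micro: -1 ⇒ (c0=-2, c1=-1, c2=-1)
[Jacobi] macro 5: S0 reads c2=-1 → after 2×micro: -1; S1 reads c0=-2 → after 3×micro: -2; S2 reads c1=-1 → after 1×micro: -1 ⇒ (c0=-1, c1=-2, c2=-1)
[Jacobi] macro 6: S0 reads c2=-1 → after 2×micro: -1; S1 reads c0=-1 → after 3×micro: -1; S2 reads c1=-2 → after 1×micro: 1 ⇒ (c0=-1, c1=-1, c2=1)
[Jacobi] macro 7: S0 reads c2=1 → after 2×micro: -2; S1 reads c0=-1 → after 3×micro: -1; S2 reads c1=-1 → after 1×micro: -1 ⇒ (c0=-2, c1=-1, c2=-1)
[Jacobi] macro 8: S0 reads c2=-1 → after 2×micro: -1; S1 reads c0=-2 → after 3×micro: -2; S2 reads c1=-1 → after 1×micro: -1 ⇒ (c0=-1, c1=-2, c2=-1)
[Jacobi] macro 9: S0 reads c2=-1 → after 2×micro: -1; S1 reads c0=-1 → after 3×micro: -1; S2 reads c1=-2 → after 1×micro: 1 ⇒ (c0=-1, c1=-1, c2=1)
[Jacobi] macro 10: S0 reads c2=1 → after 2×micro: -2; S1 reads c0=-1 → after 3×micro: -1; S2 reads c1=-1 → after 1×micro: -1 ⇒ (c0=-2, c1=-1, c2=-1)
[Gauss-Seidel] macro 1: S0 reads c2=0 → after 2×micro: 2; S1 reads c0=2 → after 3×micro: 2; S2 reads c1=2 → after 1×micro: 1 ⇒ (c0=2, c1=2, c2=1)
[Gauss-Seidel] macro 2: S0 reads c2=1 → after 2×micro: -2; S1 reads c0=-2 → after 3×micro: -2; S2 reads c1=-2 → after 1×micro: 1 ⇒ (c0=-2, c1=-2, c2=1)
[Gauss-Seidel] macro 3: S0 reads c2=1 → after 2×micro: -2; S1 reads c0=-2 → after 3×micro: -2; S2 reads c1=-2 → after 1×micro: 1 ⇒ (c0=-2, c1=-2, c2=1)
[Gauss-Seidel] macro 4: S0 reads c2=1 → after 2×micro: -2; S1 reads c0=-2 → after 3×micro: -2; S2 reads c1=-2 → after 1×micro: 1 ⇒ (c0=-2, c1=-2, c2=1)
[Gauss-Seidel] macro 5: S0 reads c2=1 → after 2×micro: -2; S1 reads c0=-2 → after 3×micro: -2; S2 reads c1=-2 → after 1×micro: 1 ⇒ (c0=-2, c1=-2, c2=1)
[Gauss-Seidel] macro 6: S0 reads c2=1 → after 2×micro: -2; S1 reads c0=-2 → after 3×micro: -2; S2 reads c1=-2 → after 1×micro: 1 ⇒ (c0=-2, c1=-2, c2=1)
[Gauss-Seidel] macro 7: S0 reads c2=1 → after 2×micro: -2; S1 reads c0=-2 → after 3×micro: -2; S2 reads c1=-2 → after 1×micro: 1 ⇒ (c0=-2, c1=-2, c2=1)
[Gauss-Seidel] macro 8: S0 reads c2=1 → after 2×micro: -2; S1 reads c0=-2 → after 3×micro: -2; S2 reads c1=-2 → after 1×micro: 1 ⇒ (c0=-2, c1=-2, c2=1)
[Gauss-Seidel] macro 9: S0 reads c2=1 → after 2×micro: -2; S1 reads c0=-2 → after 3×micro: -2; S2 reads c1=-2 → after 1×micro: 1 ⇒ (c0=-2, c1=-2, c2=1)
[Gauss-Seidel] macro 10: S0 reads c2=1 → after 2×micro: -2; S1 reads c0=-2 → after 3×micro: -2; S2 reads c1=-2 → after 1×micro: 1 ⇒ (c0=-2, c1=-2, c2=1)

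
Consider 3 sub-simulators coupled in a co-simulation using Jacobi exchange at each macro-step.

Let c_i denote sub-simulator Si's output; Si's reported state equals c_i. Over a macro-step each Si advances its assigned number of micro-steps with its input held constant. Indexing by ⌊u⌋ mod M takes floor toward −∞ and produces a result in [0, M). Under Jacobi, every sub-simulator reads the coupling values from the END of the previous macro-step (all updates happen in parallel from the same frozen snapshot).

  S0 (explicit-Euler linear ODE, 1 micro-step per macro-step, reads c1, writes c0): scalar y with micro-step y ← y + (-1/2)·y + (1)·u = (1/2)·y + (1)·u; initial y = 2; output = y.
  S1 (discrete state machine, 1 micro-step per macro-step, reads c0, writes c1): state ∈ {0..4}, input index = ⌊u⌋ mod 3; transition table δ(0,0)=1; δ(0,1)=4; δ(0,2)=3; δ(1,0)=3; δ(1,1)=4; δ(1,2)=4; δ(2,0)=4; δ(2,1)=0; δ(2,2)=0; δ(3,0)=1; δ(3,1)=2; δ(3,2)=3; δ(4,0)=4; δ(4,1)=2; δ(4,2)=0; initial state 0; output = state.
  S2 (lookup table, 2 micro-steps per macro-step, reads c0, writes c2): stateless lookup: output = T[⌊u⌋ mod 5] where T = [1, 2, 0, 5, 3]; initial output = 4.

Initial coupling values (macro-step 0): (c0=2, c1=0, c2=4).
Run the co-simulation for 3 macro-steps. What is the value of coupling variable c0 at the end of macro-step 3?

c0 at macro-step 3 = 15/4

macro 1: S0 reads c1=0 → after 1×micro: 1; S1 reads c0=2 → after 1×micro: 3; S2 reads c0=2 → after 2×micro: 0 ⇒ (c0=1, c1=3, c2=0)
macro 2: S0 reads c1=3 → after 1×micro: 7/2; S1 reads c0=1 → after 1×micro: 2; S2 reads c0=1 → after 2×micro: 2 ⇒ (c0=7/2, c1=2, c2=2)
macro 3: S0 reads c1=2 → after 1×micro: 15/4; S1 reads c0=7/2 → after 1×micro: 4; S2 reads c0=7/2 → after 2×micro: 5 ⇒ (c0=15/4, c1=4, c2=5)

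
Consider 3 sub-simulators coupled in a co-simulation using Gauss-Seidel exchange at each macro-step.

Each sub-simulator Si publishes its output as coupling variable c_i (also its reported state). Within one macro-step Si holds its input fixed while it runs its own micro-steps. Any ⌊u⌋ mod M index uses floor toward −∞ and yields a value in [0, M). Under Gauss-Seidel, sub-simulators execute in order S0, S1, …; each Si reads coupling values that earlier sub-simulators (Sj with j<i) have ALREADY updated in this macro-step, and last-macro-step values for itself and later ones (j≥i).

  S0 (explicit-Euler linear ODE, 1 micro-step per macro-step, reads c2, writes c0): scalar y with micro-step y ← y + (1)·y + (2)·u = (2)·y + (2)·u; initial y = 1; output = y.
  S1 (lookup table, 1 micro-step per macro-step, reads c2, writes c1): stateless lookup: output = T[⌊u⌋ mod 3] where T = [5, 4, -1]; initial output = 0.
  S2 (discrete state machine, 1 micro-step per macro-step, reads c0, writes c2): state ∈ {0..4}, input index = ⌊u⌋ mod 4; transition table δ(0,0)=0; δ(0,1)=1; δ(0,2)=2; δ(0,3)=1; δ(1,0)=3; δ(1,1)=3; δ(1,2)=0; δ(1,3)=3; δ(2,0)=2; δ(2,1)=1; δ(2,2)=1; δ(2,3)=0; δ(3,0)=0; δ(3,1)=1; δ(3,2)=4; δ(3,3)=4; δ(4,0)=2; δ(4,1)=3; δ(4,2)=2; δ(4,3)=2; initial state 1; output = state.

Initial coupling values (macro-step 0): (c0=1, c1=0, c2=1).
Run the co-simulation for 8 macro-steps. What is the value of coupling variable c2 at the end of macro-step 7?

c2 at macro-step 7 = 2

macro 1: S0 reads c2=1 → after 1×micro: 4; S1 reads c2=1 → after 1×micro: 4; S2 reads c0=4 → after 1×micro: 3 ⇒ (c0=4, c1=4, c2=3)
macro 2: S0 reads c2=3 → after 1×micro: 14; S1 reads c2=3 → after 1×micro: 5; S2 reads c0=14 → after 1×micro: 4 ⇒ (c0=14, c1=5, c2=4)
macro 3: S0 reads c2=4 → after 1×micro: 36; S1 reads c2=4 → after 1×micro: 4; S2 reads c0=36 → after 1×micro: 2 ⇒ (c0=36, c1=4, c2=2)
macro 4: S0 reads c2=2 → after 1×micro: 76; S1 reads c2=2 → after 1×micro: -1; S2 reads c0=76 → after 1×micro: 2 ⇒ (c0=76, c1=-1, c2=2)
macro 5: S0 reads c2=2 → after 1×micro: 156; S1 reads c2=2 → after 1×micro: -1; S2 reads c0=156 → after 1×micro: 2 ⇒ (c0=156, c1=-1, c2=2)
macro 6: S0 reads c2=2 → after 1×micro: 316; S1 reads c2=2 → after 1×micro: -1; S2 reads c0=316 → after 1×micro: 2 ⇒ (c0=316, c1=-1, c2=2)
macro 7: S0 reads c2=2 → after 1×micro: 636; S1 reads c2=2 → after 1×micro: -1; S2 reads c0=636 → after 1×micro: 2 ⇒ (c0=636, c1=-1, c2=2)
macro 8: S0 reads c2=2 → after 1×micro: 1276; S1 reads c2=2 → after 1×micro: -1; S2 reads c0=1276 → after 1×micro: 2 ⇒ (c0=1276, c1=-1, c2=2)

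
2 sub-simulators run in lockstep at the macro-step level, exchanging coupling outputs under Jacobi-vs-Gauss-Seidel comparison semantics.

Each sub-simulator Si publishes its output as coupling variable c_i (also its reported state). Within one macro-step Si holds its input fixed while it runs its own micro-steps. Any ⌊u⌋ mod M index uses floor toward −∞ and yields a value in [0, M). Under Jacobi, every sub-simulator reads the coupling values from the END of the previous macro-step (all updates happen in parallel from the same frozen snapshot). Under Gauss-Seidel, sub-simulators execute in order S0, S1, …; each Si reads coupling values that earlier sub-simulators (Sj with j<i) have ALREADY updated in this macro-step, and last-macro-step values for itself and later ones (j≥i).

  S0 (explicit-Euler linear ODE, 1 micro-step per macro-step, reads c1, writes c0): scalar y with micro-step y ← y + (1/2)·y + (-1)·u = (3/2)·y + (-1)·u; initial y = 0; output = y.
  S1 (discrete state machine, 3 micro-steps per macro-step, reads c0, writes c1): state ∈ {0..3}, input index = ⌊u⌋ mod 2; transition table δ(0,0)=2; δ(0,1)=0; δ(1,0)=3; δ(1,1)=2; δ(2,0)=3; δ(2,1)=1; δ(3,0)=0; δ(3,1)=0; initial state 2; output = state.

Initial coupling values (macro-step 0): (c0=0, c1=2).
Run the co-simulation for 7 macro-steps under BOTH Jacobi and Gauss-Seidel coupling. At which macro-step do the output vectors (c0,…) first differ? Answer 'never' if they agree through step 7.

first divergence at macro-step: 2

[Jacobi] macro 1: S0 reads c1=2 → after 1×micro: -2; S1 reads c0=0 → after 3×micro: 2 ⇒ (c0=-2, c1=2)
[Jacobi] macro 2: S0 reads c1=2 → after 1×micro: -5; S1 reads c0=-2 → after 3×micro: 2 ⇒ (c0=-5, c1=2)
[Jacobi] macro 3: S0 reads c1=2 → after 1×micro: -19/2; S1 reads c0=-5 → after 3×micro: 1 ⇒ (c0=-19/2, c1=1)
[Jacobi] macro 4: S0 reads c1=1 → after 1×micro: -61/4; S1 reads c0=-19/2 → after 3×micro: 2 ⇒ (c0=-61/4, c1=2)
[Jacobi] macro 5: S0 reads c1=2 → after 1×micro: -199/8; S1 reads c0=-61/4 → after 3×micro: 2 ⇒ (c0=-199/8, c1=2)
[Jacobi] macro 6: S0 reads c1=2 → after 1×micro: -629/16; S1 reads c0=-199/8 → after 3×micro: 1 ⇒ (c0=-629/16, c1=1)
[Jacobi] macro 7: S0 reads c1=1 → after 1×micro: -1919/32; S1 reads c0=-629/16 → after 3×micro: 2 ⇒ (c0=-1919/32, c1=2)
[Gauss-Seidel] macro 1: S0 reads c1=2 → after 1×micro: -2; S1 reads c0=-2 → after 3×micro: 2 ⇒ (c0=-2, c1=2)
[Gauss-Seidel] macro 2: S0 reads c1=2 → after 1×micro: -5; S1 reads c0=-5 → after 3×micro: 1 ⇒ (c0=-5, c1=1)
[Gauss-Seidel] macro 3: S0 reads c1=1 → after 1×micro: -17/2; S1 reads c0=-17/2 → after 3×micro: 2 ⇒ (c0=-17/2, c1=2)
[Gauss-Seidel] macro 4: S0 reads c1=2 → after 1×micro: -59/4; S1 reads c0=-59/4 → after 3×micro: 1 ⇒ (c0=-59/4, c1=1)
[Gauss-Seidel] macro 5: S0 reads c1=1 → after 1×micro: -185/8; S1 reads c0=-185/8 → after 3×micro: 2 ⇒ (c0=-185/8, c1=2)
[Gauss-Seidel] macro 6: S0 reads c1=2 → after 1×micro: -587/16; S1 reads c0=-587/16 → after 3×micro: 1 ⇒ (c0=-587/16, c1=1)
[Gauss-Seidel] macro 7: S0 reads c1=1 → after 1×micro: -1793/32; S1 reads c0=-1793/32 → after 3×micro: 2 ⇒ (c0=-1793/32, c1=2)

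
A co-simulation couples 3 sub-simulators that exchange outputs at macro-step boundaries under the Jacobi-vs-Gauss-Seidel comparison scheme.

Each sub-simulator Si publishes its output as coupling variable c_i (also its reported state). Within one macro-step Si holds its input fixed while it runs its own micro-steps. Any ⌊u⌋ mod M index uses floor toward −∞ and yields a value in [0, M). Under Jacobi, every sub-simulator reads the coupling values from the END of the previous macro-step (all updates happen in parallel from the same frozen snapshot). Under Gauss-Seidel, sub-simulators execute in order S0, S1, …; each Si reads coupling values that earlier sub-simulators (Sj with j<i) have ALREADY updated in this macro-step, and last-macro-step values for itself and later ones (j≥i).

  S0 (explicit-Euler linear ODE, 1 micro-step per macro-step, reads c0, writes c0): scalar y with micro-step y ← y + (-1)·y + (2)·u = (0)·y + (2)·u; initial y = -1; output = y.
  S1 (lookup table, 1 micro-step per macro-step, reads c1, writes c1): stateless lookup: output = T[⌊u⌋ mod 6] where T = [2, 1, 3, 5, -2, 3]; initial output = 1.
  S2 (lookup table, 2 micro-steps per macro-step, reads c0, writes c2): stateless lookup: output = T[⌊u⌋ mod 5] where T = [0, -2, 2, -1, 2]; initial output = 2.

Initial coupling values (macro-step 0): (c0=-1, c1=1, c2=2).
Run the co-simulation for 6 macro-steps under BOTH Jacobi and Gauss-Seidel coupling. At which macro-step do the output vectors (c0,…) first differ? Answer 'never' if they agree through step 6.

first divergence at macro-step: 1

[Jacobi] macro 1: S0 reads c0=-1 → after 1×micro: -2; S1 reads c1=1 → after 1×micro: 1; S2 reads c0=-1 → after 2×micro: 2 ⇒ (c0=-2, c1=1, c2=2)
[Jacobi] macro 2: S0 reads c0=-2 → after 1×micro: -4; S1 reads c1=1 → after 1×micro: 1; S2 reads c0=-2 → after 2×micro: -1 ⇒ (c0=-4, c1=1, c2=-1)
[Jacobi] macro 3: S0 reads c0=-4 → after 1×micro: -8; S1 reads c1=1 → after 1×micro: 1; S2 reads c0=-4 → after 2×micro: -2 ⇒ (c0=-8, c1=1, c2=-2)
[Jacobi] macro 4: S0 reads c0=-8 → after 1×micro: -16; S1 reads c1=1 → after 1×micro: 1; S2 reads c0=-8 → after 2×micro: 2 ⇒ (c0=-16, c1=1, c2=2)
[Jacobi] macro 5: S0 reads c0=-16 → after 1×micro: -32; S1 reads c1=1 → after 1×micro: 1; S2 reads c0=-16 → after 2×micro: 2 ⇒ (c0=-32, c1=1, c2=2)
[Jacobi] macro 6: S0 reads c0=-32 → after 1×micro: -64; S1 reads c1=1 → after 1×micro: 1; S2 reads c0=-32 → after 2×micro: -1 ⇒ (c0=-64, c1=1, c2=-1)
[Gauss-Seidel] macro 1: S0 reads c0=-1 → after 1×micro: -2; S1 reads c1=1 → after 1×micro: 1; S2 reads c0=-2 → after 2×micro: -1 ⇒ (c0=-2, c1=1, c2=-1)
[Gauss-Seidel] macro 2: S0 reads c0=-2 → after 1×micro: -4; S1 reads c1=1 → after 1×micro: 1; S2 reads c0=-4 → after 2×micro: -2 ⇒ (c0=-4, c1=1, c2=-2)
[Gauss-Seidel] macro 3: S0 reads c0=-4 → after 1×micro: -8; S1 reads c1=1 → after 1×micro: 1; S2 reads c0=-8 → after 2×micro: 2 ⇒ (c0=-8, c1=1, c2=2)
[Gauss-Seidel] macro 4: S0 reads c0=-8 → after 1×micro: -16; S1 reads c1=1 → after 1×micro: 1; S2 reads c0=-16 → after 2×micro: 2 ⇒ (c0=-16, c1=1, c2=2)
[Gauss-Seidel] macro 5: S0 reads c0=-16 → after 1×micro: -32; S1 reads c1=1 → after 1×micro: 1; S2 reads c0=-32 → after 2×micro: -1 ⇒ (c0=-32, c1=1, c2=-1)
[Gauss-Seidel] macro 6: S0 reads c0=-32 → after 1×micro: -64; S1 reads c1=1 → after 1×micro: 1; S2 reads c0=-64 → after 2×micro: -2 ⇒ (c0=-64, c1=1, c2=-2)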